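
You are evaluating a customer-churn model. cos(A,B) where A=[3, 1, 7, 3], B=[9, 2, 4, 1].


A·B = 3·9 + 1·2 + 7·4 + 3·1 = 60
‖A‖ = √68 = 8.2462, ‖B‖ = √102 = 10.0995
cos = 60/(√68·√102) = 60/√6936 = 0.7204

0.7204


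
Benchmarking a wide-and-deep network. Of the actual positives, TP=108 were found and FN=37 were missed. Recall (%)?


Recall = TP/(TP+FN)
= 108/(108+37)
= 108/145 = 74.48%

74.48%


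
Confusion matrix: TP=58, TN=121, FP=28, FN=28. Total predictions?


Total = TP + TN + FP + FN
= 58 + 121 + 28 + 28
= 235
(Predicted positive: 86, predicted negative: 149)

235


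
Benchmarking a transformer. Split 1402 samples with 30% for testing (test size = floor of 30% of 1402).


Test = ⌊1402·30/100⌋ = 420
Train = 1402 - 420 = 982

Train: 982, Test: 420


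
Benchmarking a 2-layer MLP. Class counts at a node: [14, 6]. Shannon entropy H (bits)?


Probabilities: [14/20, 6/20] ≈ [0.7, 0.3]
H = -((14/20)·log₂(14/20) + (6/20)·log₂(6/20))
  = 0.8813 bits

0.8813 bits


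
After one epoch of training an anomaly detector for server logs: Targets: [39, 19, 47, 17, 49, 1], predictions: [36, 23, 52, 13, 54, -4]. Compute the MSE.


Squared errors: (39-36)²=9, (19-23)²=16, (47-52)²=25, (17-13)²=16, (49-54)²=25, (1+ 4)²=25
Sum = 116
MSE = 116/6 = 58/3

58/3


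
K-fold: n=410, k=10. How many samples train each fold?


Fold size = 410/10 = 41
Training per fold = 410 - 41 = 369

369


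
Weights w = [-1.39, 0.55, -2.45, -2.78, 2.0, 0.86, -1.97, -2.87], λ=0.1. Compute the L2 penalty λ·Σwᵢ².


‖w‖₂² = (-1.39)² + (0.55)² + (-2.45)² + (-2.78)² + (2.0)² + (0.86)² + (-1.97)² + (-2.87)²
     = 1.9321 + 0.3025 + 6.0025 + 7.7284 + 4 + 0.7396 + 3.8809 + 8.2369
     = 32.8229
λ·‖w‖₂² = 0.1·32.8229 = 3.28229

3.28229


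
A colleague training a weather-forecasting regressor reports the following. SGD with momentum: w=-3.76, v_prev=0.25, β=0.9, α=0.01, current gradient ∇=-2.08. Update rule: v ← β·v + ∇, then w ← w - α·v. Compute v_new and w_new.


v_new = 0.9·0.25 - 2.08 = 0.225 - 2.08 = -1.855
w_new = -3.76 - 0.01·-1.855 = -3.76 + 0.01855 = -3.74145

v_new=-1.855, w_new=-3.74145


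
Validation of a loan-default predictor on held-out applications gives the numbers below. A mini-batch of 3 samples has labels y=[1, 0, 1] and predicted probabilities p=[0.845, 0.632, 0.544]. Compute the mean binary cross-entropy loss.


L[0] = -ln(0.845) = 0.1684
L[1] = -ln(1-0.632) = -ln(0.368) = 0.9997
L[2] = -ln(0.544) = 0.6088
mean = (0.1684 + 0.9997 + 0.6088)/3 = 0.5923

0.5923


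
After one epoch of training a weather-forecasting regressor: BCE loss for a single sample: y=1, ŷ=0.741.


BCE = -[y·ln(p) + (1-y)·ln(1-p)]
= -1·ln(0.741) - 0
= -ln(0.741) = 0.2998

0.2998


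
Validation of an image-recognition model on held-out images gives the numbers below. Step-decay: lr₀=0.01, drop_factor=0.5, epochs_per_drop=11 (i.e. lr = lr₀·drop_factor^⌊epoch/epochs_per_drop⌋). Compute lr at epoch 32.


n_drops = ⌊32/11⌋ = 2
lr = 0.01·0.5^2 = 0.01·0.25 = 0.0025

0.0025


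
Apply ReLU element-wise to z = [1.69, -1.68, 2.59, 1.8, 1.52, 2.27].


ReLU(1.69) = max(0, 1.69) = 1.69
ReLU(-1.68) = max(0, -1.68) = 0.0
ReLU(2.59) = max(0, 2.59) = 2.59
ReLU(1.8) = max(0, 1.8) = 1.8
ReLU(1.52) = max(0, 1.52) = 1.52
ReLU(2.27) = max(0, 2.27) = 2.27
result = [1.69, 0.0, 2.59, 1.8, 1.52, 2.27]

[1.69, 0.0, 2.59, 1.8, 1.52, 2.27]


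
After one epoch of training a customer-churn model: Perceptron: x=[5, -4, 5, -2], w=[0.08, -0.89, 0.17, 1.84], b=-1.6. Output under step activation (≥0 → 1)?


z = (5)·(0.08) + (-4)·(-0.89) + (5)·(0.17) + (-2)·(1.84) - 1.6
  = -0.47
step(z) = 0 (z<0)

0


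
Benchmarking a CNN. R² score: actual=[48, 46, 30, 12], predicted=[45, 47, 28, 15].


ȳ = 34
SS_res = Σ(y-ŷ)² = 23
SS_tot = Σ(y-ȳ)² = 840
R² = 1 - SS_res/SS_tot = 1 - 0.0274 = 0.9726

0.9726


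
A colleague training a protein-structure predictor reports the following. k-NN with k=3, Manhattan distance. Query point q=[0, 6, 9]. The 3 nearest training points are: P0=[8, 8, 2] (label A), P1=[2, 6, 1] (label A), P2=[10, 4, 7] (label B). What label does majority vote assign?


d(q,P0) = 17  (label A)
d(q,P1) = 10  (label A)
d(q,P2) = 14  (label B)
Votes: A=2, B=1
Majority → A

A


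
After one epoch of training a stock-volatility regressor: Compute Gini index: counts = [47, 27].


Probabilities: [47/74, 27/74] ≈ [0.6351, 0.3649]
Σpᵢ² = (2209 + 729)/74² = 2938/5476
Gini = 1 - Σpᵢ² = 1 - 2938/5476 = 0.4635

0.4635


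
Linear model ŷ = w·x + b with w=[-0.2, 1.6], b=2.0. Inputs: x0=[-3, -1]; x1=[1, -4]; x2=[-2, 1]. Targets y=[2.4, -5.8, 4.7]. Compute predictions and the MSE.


ŷ0 = (-0.2)·(-3) + (1.6)·(-1) + 2.0 = 1.0
ŷ1 = (-0.2)·(1) + (1.6)·(-4) + 2.0 = -4.6
ŷ2 = (-0.2)·(-2) + (1.6)·(1) + 2.0 = 4.0
errors² = [1.96, 1.44, 0.49]
MSE = 3.8900/3 = 1.2967

1.2967


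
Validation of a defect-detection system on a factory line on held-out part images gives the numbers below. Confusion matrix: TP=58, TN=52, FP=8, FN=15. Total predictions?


Total = TP + TN + FP + FN
= 58 + 52 + 8 + 15
= 133
(Predicted positive: 66, predicted negative: 67)

133


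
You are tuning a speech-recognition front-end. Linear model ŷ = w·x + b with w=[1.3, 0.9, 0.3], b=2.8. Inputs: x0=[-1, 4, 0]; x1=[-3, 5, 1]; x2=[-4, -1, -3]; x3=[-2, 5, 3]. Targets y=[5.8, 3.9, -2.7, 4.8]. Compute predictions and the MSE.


ŷ0 = (1.3)·(-1) + (0.9)·(4) + (0.3)·(0) + 2.8 = 5.1
ŷ1 = (1.3)·(-3) + (0.9)·(5) + (0.3)·(1) + 2.8 = 3.7
ŷ2 = (1.3)·(-4) + (0.9)·(-1) + (0.3)·(-3) + 2.8 = -4.2
ŷ3 = (1.3)·(-2) + (0.9)·(5) + (0.3)·(3) + 2.8 = 5.6
errors² = [0.49, 0.04, 2.25, 0.64]
MSE = 3.4200/4 = 0.855

0.855


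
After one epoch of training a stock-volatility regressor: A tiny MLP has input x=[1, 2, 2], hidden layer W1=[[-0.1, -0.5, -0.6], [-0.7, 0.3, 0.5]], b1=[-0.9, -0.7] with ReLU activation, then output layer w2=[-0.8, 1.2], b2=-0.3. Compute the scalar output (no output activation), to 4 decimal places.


z1[0] = (-0.1)·(1) + (-0.5)·(2) + (-0.6)·(2) - 0.9 = -3.2
z1[1] = (-0.7)·(1) + (0.3)·(2) + (0.5)·(2) - 0.7 = 0.2
h = ReLU(z1) = [0.0, 0.2]
output = (-0.8)·(0.0) + (1.2)·(0.2) - 0.3 = -0.06

-0.06


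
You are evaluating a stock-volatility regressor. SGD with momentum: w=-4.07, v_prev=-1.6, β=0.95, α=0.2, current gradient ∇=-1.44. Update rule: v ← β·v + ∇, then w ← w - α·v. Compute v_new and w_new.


v_new = 0.95·-1.6 - 1.44 = -1.52 - 1.44 = -2.96
w_new = -4.07 - 0.2·-2.96 = -4.07 + 0.592 = -3.478

v_new=-2.96, w_new=-3.478


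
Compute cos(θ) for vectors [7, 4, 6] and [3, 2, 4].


A·B = 7·3 + 4·2 + 6·4 = 53
‖A‖ = √101 = 10.0499, ‖B‖ = √29 = 5.3852
cos = 53/(√101·√29) = 53/√2929 = 0.9793

0.9793


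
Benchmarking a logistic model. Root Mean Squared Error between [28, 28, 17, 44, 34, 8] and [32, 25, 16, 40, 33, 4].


MSE = 59/6 = 9.8333
RMSE = √(59/6) = 3.1358

3.1358


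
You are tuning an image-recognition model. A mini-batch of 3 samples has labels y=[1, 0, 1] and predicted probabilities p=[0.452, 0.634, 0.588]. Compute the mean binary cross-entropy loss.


L[0] = -ln(0.452) = 0.7941
L[1] = -ln(1-0.634) = -ln(0.366) = 1.0051
L[2] = -ln(0.588) = 0.531
mean = (0.7941 + 1.0051 + 0.531)/3 = 0.7767

0.7767


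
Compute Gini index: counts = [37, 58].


Probabilities: [37/95, 58/95] ≈ [0.3895, 0.6105]
Σpᵢ² = (1369 + 3364)/95² = 4733/9025
Gini = 1 - Σpᵢ² = 1 - 4733/9025 = 0.4756

0.4756


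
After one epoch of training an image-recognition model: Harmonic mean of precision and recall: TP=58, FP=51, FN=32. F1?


Precision = 58/109 = 0.5321
Recall = 58/90 = 0.6444
F1 = 2·P·R/(P+R) = 2·TP/(2·TP+FP+FN) = 116/(116+51+32) = 116/199 = 0.5829

0.5829


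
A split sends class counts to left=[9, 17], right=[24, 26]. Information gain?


Parent = [33, 43], H_parent = 0.9875
H_left = 0.9306 (n=26), H_right = 0.9988 (n=50)
H_children = (26/76)·0.9306 + (50/76)·0.9988 = 0.9755
IG = 0.9875 - 0.9755 = 0.012

0.012


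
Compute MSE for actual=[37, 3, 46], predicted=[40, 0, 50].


Squared errors: (37-40)²=9, (3-0)²=9, (46-50)²=16
Sum = 34
MSE = 34/3 = 34/3

34/3


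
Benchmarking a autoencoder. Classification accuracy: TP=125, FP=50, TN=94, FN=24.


Accuracy = (TP+TN)/(TP+TN+FP+FN)
= (125+94)/(293)
= 219/293 = 74.74%

74.74%


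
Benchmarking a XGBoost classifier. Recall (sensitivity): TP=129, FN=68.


Recall = TP/(TP+FN)
= 129/(129+68)
= 129/197 = 65.48%

65.48%


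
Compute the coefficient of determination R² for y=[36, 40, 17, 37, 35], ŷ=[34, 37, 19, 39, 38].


ȳ = 33
SS_res = Σ(y-ŷ)² = 30
SS_tot = Σ(y-ȳ)² = 334
R² = 1 - SS_res/SS_tot = 1 - 0.0898 = 0.9102

0.9102


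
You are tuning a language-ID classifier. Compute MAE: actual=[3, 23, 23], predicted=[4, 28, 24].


Absolute errors: |3-4|=1, |23-28|=5, |23-24|=1
Sum = 7
MAE = 7/3 = 7/3

7/3


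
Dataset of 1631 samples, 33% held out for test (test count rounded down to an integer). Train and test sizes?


Test = ⌊1631·33/100⌋ = 538
Train = 1631 - 538 = 1093

Train: 1093, Test: 538


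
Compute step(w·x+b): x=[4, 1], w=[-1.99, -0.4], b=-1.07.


z = (4)·(-1.99) + (1)·(-0.4) - 1.07
  = -9.43
step(z) = 0 (z<0)

0


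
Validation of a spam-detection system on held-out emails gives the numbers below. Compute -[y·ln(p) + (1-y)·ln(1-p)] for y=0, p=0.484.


BCE = -[y·ln(p) + (1-y)·ln(1-p)]
= -0 - 1·ln(1-0.484)
= -ln(0.516) = 0.6616

0.6616


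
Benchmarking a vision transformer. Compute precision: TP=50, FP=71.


Precision = TP/(TP+FP)
= 50/(50+71)
= 50/121 = 41.32%

41.32%


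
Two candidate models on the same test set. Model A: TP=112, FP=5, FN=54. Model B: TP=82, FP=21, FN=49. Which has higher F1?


Model A: P=112/117=0.9573, R=112/166=0.6747, F1=2PR/(P+R)=2TP/(2TP+FP+FN)=224/283=0.7915
Model B: P=82/103=0.7961, R=82/131=0.626, F1=2PR/(P+R)=2TP/(2TP+FP+FN)=164/234=0.7009
0.7915 > 0.7009 → Model A

Model A


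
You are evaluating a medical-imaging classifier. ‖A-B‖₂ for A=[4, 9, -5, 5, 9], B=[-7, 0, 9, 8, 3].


d = √((4+ 7)² + (9-0)² + (-5-9)² + (5-8)² + (9-3)²)
  = √(121 + 81 + 196 + 9 + 36)
  = √443 = 21.0476

21.0476


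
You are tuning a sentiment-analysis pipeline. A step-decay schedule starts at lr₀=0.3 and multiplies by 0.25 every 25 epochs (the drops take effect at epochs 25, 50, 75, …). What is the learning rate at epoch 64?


n_drops = ⌊64/25⌋ = 2
lr = 0.3·0.25^2 = 0.3·0.0625 = 0.01875

0.01875


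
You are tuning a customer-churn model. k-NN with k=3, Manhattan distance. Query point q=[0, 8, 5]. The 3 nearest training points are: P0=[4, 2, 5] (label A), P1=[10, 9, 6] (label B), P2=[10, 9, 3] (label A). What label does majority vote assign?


d(q,P0) = 10  (label A)
d(q,P1) = 12  (label B)
d(q,P2) = 13  (label A)
Votes: A=2, B=1
Majority → A

A


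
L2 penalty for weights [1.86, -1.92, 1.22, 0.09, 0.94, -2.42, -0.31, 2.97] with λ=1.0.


‖w‖₂² = (1.86)² + (-1.92)² + (1.22)² + (0.09)² + (0.94)² + (-2.42)² + (-0.31)² + (2.97)²
     = 3.4596 + 3.6864 + 1.4884 + 0.0081 + 0.8836 + 5.8564 + 0.0961 + 8.8209
     = 24.2995
λ·‖w‖₂² = 1.0·24.2995 = 24.2995

24.2995


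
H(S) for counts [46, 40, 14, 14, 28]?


Probabilities: [46/142, 40/142, 14/142, 14/142, 28/142] ≈ [0.3239, 0.2817, 0.0986, 0.0986, 0.1972]
H = -((46/142)·log₂(46/142) + (40/142)·log₂(40/142) + (14/142)·log₂(14/142) + (14/142)·log₂(14/142) + (28/142)·log₂(28/142))
  = 2.1626 bits

2.1626 bits


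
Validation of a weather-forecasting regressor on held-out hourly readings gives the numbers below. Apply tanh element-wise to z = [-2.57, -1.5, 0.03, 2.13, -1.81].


tanh(-2.57) = -0.9884
tanh(-1.5) = -0.9051
tanh(0.03) = 0.03
tanh(2.13) = 0.9721
tanh(-1.81) = -0.9478
result = [-0.9884, -0.9051, 0.03, 0.9721, -0.9478]

[-0.9884, -0.9051, 0.03, 0.9721, -0.9478]


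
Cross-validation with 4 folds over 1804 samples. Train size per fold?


Fold size = 1804/4 = 451
Training per fold = 1804 - 451 = 1353

1353


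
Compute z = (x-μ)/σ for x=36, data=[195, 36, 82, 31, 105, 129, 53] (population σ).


μ = 90.1429, σ = 54.2492
z = (36 - 90.1429)/54.2492 = -0.998

-0.998


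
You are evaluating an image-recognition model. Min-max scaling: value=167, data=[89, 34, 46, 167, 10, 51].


min=10, max=167
(167-10)/(167-10) = 157/157 = 1.0

1.0


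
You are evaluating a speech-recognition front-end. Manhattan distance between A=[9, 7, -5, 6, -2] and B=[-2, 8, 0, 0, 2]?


d = |9+ 2| + |7-8| + |-5-0| + |6-0| + |-2-2|
  = 11 + 1 + 5 + 6 + 4
  = 27

27


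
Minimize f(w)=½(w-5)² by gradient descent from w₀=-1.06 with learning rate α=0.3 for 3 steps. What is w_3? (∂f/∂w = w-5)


step 1: grad = -1.06-5 = -6.06; w = -1.06 - 0.3·(-6.06) = 0.758
step 2: grad = 0.758-5 = -4.242; w = 0.758 - 0.3·(-4.242) = 2.0306
step 3: grad = 2.0306-5 = -2.9694; w = 2.0306 - 0.3·(-2.9694) = 2.92142

2.92142


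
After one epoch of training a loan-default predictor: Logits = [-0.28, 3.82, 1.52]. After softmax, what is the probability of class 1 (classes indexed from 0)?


Exponentials: e^-0.28=0.7558, e^3.82=45.6042, e^1.52=4.5722
Sum = 50.9322
Softmax = [0.0148, 0.8954, 0.0898]
p[1] = 45.6042/50.9322 = 0.8954

0.8954


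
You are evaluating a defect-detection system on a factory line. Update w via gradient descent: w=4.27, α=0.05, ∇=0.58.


w_new = w - α·∇
= 4.27 - 0.05·0.58
= 4.27 - 0.029
= 4.241

4.241


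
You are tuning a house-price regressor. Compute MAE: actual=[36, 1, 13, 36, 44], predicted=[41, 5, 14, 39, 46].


Absolute errors: |36-41|=5, |1-5|=4, |13-14|=1, |36-39|=3, |44-46|=2
Sum = 15
MAE = 15/5 = 3

3


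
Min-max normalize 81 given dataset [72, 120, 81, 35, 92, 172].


min=35, max=172
(81-35)/(172-35) = 46/137 = 0.3358

0.3358


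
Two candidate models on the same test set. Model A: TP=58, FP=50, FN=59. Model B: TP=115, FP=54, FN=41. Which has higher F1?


Model A: P=58/108=0.537, R=58/117=0.4957, F1=2PR/(P+R)=2TP/(2TP+FP+FN)=116/225=0.5156
Model B: P=115/169=0.6805, R=115/156=0.7372, F1=2PR/(P+R)=2TP/(2TP+FP+FN)=230/325=0.7077
0.5156 < 0.7077 → Model B

Model B


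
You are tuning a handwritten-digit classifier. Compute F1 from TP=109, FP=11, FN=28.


Precision = 109/120 = 0.9083
Recall = 109/137 = 0.7956
F1 = 2·P·R/(P+R) = 2·TP/(2·TP+FP+FN) = 218/(218+11+28) = 218/257 = 0.8482

0.8482


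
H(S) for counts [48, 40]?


Probabilities: [48/88, 40/88] ≈ [0.5455, 0.4545]
H = -((48/88)·log₂(48/88) + (40/88)·log₂(40/88))
  = 0.994 bits

0.994 bits


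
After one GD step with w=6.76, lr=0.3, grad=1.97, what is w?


w_new = w - α·∇
= 6.76 - 0.3·1.97
= 6.76 - 0.591
= 6.169

6.169


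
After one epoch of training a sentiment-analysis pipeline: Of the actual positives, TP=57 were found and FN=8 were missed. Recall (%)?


Recall = TP/(TP+FN)
= 57/(57+8)
= 57/65 = 87.69%

87.69%


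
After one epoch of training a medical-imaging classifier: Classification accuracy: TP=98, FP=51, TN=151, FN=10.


Accuracy = (TP+TN)/(TP+TN+FP+FN)
= (98+151)/(310)
= 249/310 = 80.32%

80.32%


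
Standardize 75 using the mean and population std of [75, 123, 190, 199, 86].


μ = 134.6, σ = 51.5077
z = (75 - 134.6)/51.5077 = -1.1571

-1.1571


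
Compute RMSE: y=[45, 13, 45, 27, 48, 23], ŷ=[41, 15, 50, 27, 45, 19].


MSE = 70/6 = 11.6667
RMSE = √(70/6) = 3.4157

3.4157


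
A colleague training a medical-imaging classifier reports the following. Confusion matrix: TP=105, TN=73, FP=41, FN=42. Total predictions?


Total = TP + TN + FP + FN
= 105 + 73 + 41 + 42
= 261
(Predicted positive: 146, predicted negative: 115)

261


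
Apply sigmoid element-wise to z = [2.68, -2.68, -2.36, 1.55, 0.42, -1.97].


σ(2.68) = 1/(1+e^-2.68) = 0.9358
σ(-2.68) = 1/(1+e^2.68) = 0.0642
σ(-2.36) = 1/(1+e^2.36) = 0.0863
σ(1.55) = 1/(1+e^-1.55) = 0.8249
σ(0.42) = 1/(1+e^-0.42) = 0.6035
σ(-1.97) = 1/(1+e^1.97) = 0.1224
result = [0.9358, 0.0642, 0.0863, 0.8249, 0.6035, 0.1224]

[0.9358, 0.0642, 0.0863, 0.8249, 0.6035, 0.1224]


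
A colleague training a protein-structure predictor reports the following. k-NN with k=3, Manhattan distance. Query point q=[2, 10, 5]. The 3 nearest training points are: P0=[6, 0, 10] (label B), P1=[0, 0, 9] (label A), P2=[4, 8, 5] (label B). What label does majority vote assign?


d(q,P0) = 19  (label B)
d(q,P1) = 16  (label A)
d(q,P2) = 4  (label B)
Votes: A=1, B=2
Majority → B

B


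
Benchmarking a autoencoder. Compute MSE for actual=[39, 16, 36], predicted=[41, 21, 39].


Squared errors: (39-41)²=4, (16-21)²=25, (36-39)²=9
Sum = 38
MSE = 38/3 = 38/3

38/3


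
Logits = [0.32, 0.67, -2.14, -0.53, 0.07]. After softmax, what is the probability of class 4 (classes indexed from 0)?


Exponentials: e^0.32=1.3771, e^0.67=1.9542, e^-2.14=0.1177, e^-0.53=0.5886, e^0.07=1.0725
Sum = 5.1101
Softmax = [0.2695, 0.3824, 0.023, 0.1152, 0.2099]
p[4] = 1.0725/5.1101 = 0.2099

0.2099


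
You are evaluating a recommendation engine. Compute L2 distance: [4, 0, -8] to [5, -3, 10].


d = √((4-5)² + (0+ 3)² + (-8-10)²)
  = √(1 + 9 + 324)
  = √334 = 18.2757

18.2757


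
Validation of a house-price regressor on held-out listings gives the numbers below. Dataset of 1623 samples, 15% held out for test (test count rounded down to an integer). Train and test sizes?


Test = ⌊1623·15/100⌋ = 243
Train = 1623 - 243 = 1380

Train: 1380, Test: 243


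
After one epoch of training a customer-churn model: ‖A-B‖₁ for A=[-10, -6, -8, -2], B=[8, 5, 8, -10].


d = |-10-8| + |-6-5| + |-8-8| + |-2+ 10|
  = 18 + 11 + 16 + 8
  = 53

53


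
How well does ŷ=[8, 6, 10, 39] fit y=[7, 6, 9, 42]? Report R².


ȳ = 16
SS_res = Σ(y-ŷ)² = 11
SS_tot = Σ(y-ȳ)² = 906
R² = 1 - SS_res/SS_tot = 1 - 0.0121 = 0.9879

0.9879


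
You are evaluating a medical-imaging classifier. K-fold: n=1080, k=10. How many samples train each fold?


Fold size = 1080/10 = 108
Training per fold = 1080 - 108 = 972

972


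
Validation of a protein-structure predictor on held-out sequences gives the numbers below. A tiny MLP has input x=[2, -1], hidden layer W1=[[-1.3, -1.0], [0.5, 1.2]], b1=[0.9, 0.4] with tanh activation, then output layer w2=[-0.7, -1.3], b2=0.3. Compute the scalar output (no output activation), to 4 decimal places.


z1[0] = (-1.3)·(2) + (-1.0)·(-1) + 0.9 = -0.7
z1[1] = (0.5)·(2) + (1.2)·(-1) + 0.4 = 0.2
h = tanh(z1) = [-0.6044, 0.1974]
output = (-0.7)·(-0.6044) + (-1.3)·(0.1974) + 0.3 = 0.4665

0.4665


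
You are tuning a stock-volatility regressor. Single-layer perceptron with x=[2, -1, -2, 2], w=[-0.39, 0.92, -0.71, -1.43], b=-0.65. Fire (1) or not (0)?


z = (2)·(-0.39) + (-1)·(0.92) + (-2)·(-0.71) + (2)·(-1.43) - 0.65
  = -3.79
step(z) = 0 (z<0)

0


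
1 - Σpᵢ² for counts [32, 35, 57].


Probabilities: [32/124, 35/124, 57/124] ≈ [0.2581, 0.2823, 0.4597]
Σpᵢ² = (1024 + 1225 + 3249)/124² = 5498/15376
Gini = 1 - Σpᵢ² = 1 - 5498/15376 = 0.6424

0.6424


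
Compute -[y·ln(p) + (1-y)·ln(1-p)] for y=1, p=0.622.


BCE = -[y·ln(p) + (1-y)·ln(1-p)]
= -1·ln(0.622) - 0
= -ln(0.622) = 0.4748

0.4748


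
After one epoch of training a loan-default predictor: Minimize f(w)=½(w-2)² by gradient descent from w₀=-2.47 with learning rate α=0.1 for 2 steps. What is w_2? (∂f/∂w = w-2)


step 1: grad = -2.47-2 = -4.47; w = -2.47 - 0.1·(-4.47) = -2.023
step 2: grad = -2.023-2 = -4.023; w = -2.023 - 0.1·(-4.023) = -1.6207

-1.6207


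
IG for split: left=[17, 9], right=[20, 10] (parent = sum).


Parent = [37, 19], H_parent = 0.9241
H_left = 0.9306 (n=26), H_right = 0.9183 (n=30)
H_children = (26/56)·0.9306 + (30/56)·0.9183 = 0.924
IG = 0.9241 - 0.924 = 0.0001

0.0001


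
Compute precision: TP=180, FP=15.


Precision = TP/(TP+FP)
= 180/(180+15)
= 180/195 = 92.31%

92.31%


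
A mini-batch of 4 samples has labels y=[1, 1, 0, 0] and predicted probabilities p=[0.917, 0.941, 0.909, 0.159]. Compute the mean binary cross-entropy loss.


L[0] = -ln(0.917) = 0.0866
L[1] = -ln(0.941) = 0.0608
L[2] = -ln(1-0.909) = -ln(0.091) = 2.3969
L[3] = -ln(1-0.159) = -ln(0.841) = 0.1732
mean = (0.0866 + 0.0608 + 2.3969 + 0.1732)/4 = 0.6794

0.6794


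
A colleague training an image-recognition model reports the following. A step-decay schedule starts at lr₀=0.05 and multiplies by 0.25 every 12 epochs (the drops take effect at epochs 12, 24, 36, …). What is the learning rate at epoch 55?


n_drops = ⌊55/12⌋ = 4
lr = 0.05·0.25^4 = 0.05·0.00390625 = 0.0001953125

0.0001953125


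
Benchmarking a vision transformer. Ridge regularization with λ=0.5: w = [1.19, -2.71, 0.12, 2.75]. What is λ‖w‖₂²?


‖w‖₂² = (1.19)² + (-2.71)² + (0.12)² + (2.75)²
     = 1.4161 + 7.3441 + 0.0144 + 7.5625
     = 16.3371
λ·‖w‖₂² = 0.5·16.3371 = 8.16855

8.16855


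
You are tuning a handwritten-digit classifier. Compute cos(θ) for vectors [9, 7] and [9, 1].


A·B = 9·9 + 7·1 = 88
‖A‖ = √130 = 11.4018, ‖B‖ = √82 = 9.0554
cos = 88/(√130·√82) = 88/√10660 = 0.8523

0.8523


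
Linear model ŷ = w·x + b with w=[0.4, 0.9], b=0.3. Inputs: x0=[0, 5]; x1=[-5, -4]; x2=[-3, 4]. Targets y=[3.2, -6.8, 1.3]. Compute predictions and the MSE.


ŷ0 = (0.4)·(0) + (0.9)·(5) + 0.3 = 4.8
ŷ1 = (0.4)·(-5) + (0.9)·(-4) + 0.3 = -5.3
ŷ2 = (0.4)·(-3) + (0.9)·(4) + 0.3 = 2.7
errors² = [2.56, 2.25, 1.96]
MSE = 6.7700/3 = 2.2567

2.2567


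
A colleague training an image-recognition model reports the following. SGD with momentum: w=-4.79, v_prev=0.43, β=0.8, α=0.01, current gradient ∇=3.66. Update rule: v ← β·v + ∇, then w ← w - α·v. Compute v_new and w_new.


v_new = 0.8·0.43 + 3.66 = 0.344 + 3.66 = 4.004
w_new = -4.79 - 0.01·4.004 = -4.79 - 0.04004 = -4.83004

v_new=4.004, w_new=-4.83004


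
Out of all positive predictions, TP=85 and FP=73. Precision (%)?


Precision = TP/(TP+FP)
= 85/(85+73)
= 85/158 = 53.8%

53.8%


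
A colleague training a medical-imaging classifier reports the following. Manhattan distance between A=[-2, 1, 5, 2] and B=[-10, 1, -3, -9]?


d = |-2+ 10| + |1-1| + |5+ 3| + |2+ 9|
  = 8 + 0 + 8 + 11
  = 27

27


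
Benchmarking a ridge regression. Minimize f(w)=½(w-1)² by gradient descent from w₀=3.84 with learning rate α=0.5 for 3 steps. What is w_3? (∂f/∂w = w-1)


step 1: grad = 3.84-1 = 2.84; w = 3.84 - 0.5·(2.84) = 2.42
step 2: grad = 2.42-1 = 1.42; w = 2.42 - 0.5·(1.42) = 1.71
step 3: grad = 1.71-1 = 0.71; w = 1.71 - 0.5·(0.71) = 1.355

1.355


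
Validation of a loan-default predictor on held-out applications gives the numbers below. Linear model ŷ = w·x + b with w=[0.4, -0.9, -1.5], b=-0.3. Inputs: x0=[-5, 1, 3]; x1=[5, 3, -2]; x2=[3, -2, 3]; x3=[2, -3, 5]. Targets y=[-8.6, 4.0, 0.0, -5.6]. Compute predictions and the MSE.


ŷ0 = (0.4)·(-5) + (-0.9)·(1) + (-1.5)·(3) - 0.3 = -7.7
ŷ1 = (0.4)·(5) + (-0.9)·(3) + (-1.5)·(-2) - 0.3 = 2.0
ŷ2 = (0.4)·(3) + (-0.9)·(-2) + (-1.5)·(3) - 0.3 = -1.8
ŷ3 = (0.4)·(2) + (-0.9)·(-3) + (-1.5)·(5) - 0.3 = -4.3
errors² = [0.81, 4.0, 3.24, 1.69]
MSE = 9.7400/4 = 2.435

2.435


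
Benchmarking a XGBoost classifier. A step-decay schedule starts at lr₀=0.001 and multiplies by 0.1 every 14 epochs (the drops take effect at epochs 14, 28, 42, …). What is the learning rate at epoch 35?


n_drops = ⌊35/14⌋ = 2
lr = 0.001·0.1^2 = 0.001·0.01 = 0.00001

0.00001


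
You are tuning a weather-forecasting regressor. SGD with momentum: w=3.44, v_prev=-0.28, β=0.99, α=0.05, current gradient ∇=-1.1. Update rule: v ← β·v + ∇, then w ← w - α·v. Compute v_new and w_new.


v_new = 0.99·-0.28 - 1.1 = -0.2772 - 1.1 = -1.3772
w_new = 3.44 - 0.05·-1.3772 = 3.44 + 0.06886 = 3.50886

v_new=-1.3772, w_new=3.50886


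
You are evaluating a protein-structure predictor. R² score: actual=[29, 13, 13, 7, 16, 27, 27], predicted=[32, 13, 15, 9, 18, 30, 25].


ȳ = 18.8571
SS_res = Σ(y-ŷ)² = 34
SS_tot = Σ(y-ȳ)² = 452.86
R² = 1 - SS_res/SS_tot = 1 - 0.0751 = 0.9249

0.9249


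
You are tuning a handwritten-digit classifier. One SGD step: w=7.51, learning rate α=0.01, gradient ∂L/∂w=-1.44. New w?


w_new = w - α·∇
= 7.51 - 0.01·-1.44
= 7.51 + 0.0144
= 7.5244

7.5244


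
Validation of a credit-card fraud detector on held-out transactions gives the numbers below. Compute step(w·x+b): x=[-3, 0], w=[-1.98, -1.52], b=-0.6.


z = (-3)·(-1.98) + (0)·(-1.52) - 0.6
  = 5.34
step(z) = 1 (z≥0)

1


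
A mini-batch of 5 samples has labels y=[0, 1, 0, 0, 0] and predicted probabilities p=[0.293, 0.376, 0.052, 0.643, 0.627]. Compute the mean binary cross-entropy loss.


L[0] = -ln(1-0.293) = -ln(0.707) = 0.3467
L[1] = -ln(0.376) = 0.9782
L[2] = -ln(1-0.052) = -ln(0.948) = 0.0534
L[3] = -ln(1-0.643) = -ln(0.357) = 1.03
L[4] = -ln(1-0.627) = -ln(0.373) = 0.9862
mean = (0.3467 + 0.9782 + 0.0534 + 1.03 + 0.9862)/5 = 0.6789

0.6789


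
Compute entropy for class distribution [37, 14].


Probabilities: [37/51, 14/51] ≈ [0.7255, 0.2745]
H = -((37/51)·log₂(37/51) + (14/51)·log₂(14/51))
  = 0.8479 bits

0.8479 bits


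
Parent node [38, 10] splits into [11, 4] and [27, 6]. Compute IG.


Parent = [38, 10], H_parent = 0.7383
H_left = 0.8366 (n=15), H_right = 0.684 (n=33)
H_children = (15/48)·0.8366 + (33/48)·0.684 = 0.7317
IG = 0.7383 - 0.7317 = 0.0066

0.0066


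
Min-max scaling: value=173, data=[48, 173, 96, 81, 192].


min=48, max=192
(173-48)/(192-48) = 125/144 = 0.8681

0.8681


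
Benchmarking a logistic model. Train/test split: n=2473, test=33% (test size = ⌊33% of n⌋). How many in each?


Test = ⌊2473·33/100⌋ = 816
Train = 2473 - 816 = 1657

Train: 1657, Test: 816


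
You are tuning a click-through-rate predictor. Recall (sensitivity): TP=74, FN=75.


Recall = TP/(TP+FN)
= 74/(74+75)
= 74/149 = 49.66%

49.66%


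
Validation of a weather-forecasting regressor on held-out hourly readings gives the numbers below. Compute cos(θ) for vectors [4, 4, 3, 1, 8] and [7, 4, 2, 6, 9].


A·B = 4·7 + 4·4 + 3·2 + 1·6 + 8·9 = 128
‖A‖ = √106 = 10.2956, ‖B‖ = √186 = 13.6382
cos = 128/(√106·√186) = 128/√19716 = 0.9116

0.9116


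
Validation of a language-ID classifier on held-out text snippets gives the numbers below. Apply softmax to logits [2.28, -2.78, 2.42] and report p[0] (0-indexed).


Exponentials: e^2.28=9.7767, e^-2.78=0.062, e^2.42=11.2459
Sum = 21.0846
Softmax = [0.4637, 0.0029, 0.5334]
p[0] = 9.7767/21.0846 = 0.4637

0.4637


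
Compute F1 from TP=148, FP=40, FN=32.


Precision = 148/188 = 0.7872
Recall = 148/180 = 0.8222
F1 = 2·P·R/(P+R) = 2·TP/(2·TP+FP+FN) = 296/(296+40+32) = 296/368 = 0.8043

0.8043


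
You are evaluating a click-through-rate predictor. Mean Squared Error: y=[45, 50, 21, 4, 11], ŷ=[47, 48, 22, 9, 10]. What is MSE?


Squared errors: (45-47)²=4, (50-48)²=4, (21-22)²=1, (4-9)²=25, (11-10)²=1
Sum = 35
MSE = 35/5 = 7

7


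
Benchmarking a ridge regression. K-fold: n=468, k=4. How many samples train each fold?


Fold size = 468/4 = 117
Training per fold = 468 - 117 = 351

351


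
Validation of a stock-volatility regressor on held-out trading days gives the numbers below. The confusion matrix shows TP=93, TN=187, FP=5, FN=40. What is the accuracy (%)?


Accuracy = (TP+TN)/(TP+TN+FP+FN)
= (93+187)/(325)
= 280/325 = 86.15%

86.15%


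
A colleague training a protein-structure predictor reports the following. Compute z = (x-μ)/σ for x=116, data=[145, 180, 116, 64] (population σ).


μ = 126.25, σ = 42.4875
z = (116 - 126.25)/42.4875 = -0.2412

-0.2412


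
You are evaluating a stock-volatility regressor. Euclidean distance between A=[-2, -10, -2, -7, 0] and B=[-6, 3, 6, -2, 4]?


d = √((-2+ 6)² + (-10-3)² + (-2-6)² + (-7+ 2)² + (0-4)²)
  = √(16 + 169 + 64 + 25 + 16)
  = √290 = 17.0294

17.0294


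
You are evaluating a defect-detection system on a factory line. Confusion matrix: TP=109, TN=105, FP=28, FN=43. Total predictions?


Total = TP + TN + FP + FN
= 109 + 105 + 28 + 43
= 285
(Predicted positive: 137, predicted negative: 148)

285


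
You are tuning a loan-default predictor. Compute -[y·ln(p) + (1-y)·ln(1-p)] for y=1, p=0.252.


BCE = -[y·ln(p) + (1-y)·ln(1-p)]
= -1·ln(0.252) - 0
= -ln(0.252) = 1.3783

1.3783


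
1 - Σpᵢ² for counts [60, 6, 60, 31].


Probabilities: [60/157, 6/157, 60/157, 31/157] ≈ [0.3822, 0.0382, 0.3822, 0.1975]
Σpᵢ² = (3600 + 36 + 3600 + 961)/157² = 8197/24649
Gini = 1 - Σpᵢ² = 1 - 8197/24649 = 0.6675

0.6675


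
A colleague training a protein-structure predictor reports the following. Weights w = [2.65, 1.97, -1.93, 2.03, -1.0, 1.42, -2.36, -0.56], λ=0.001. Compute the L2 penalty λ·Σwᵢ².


‖w‖₂² = (2.65)² + (1.97)² + (-1.93)² + (2.03)² + (-1.0)² + (1.42)² + (-2.36)² + (-0.56)²
     = 7.0225 + 3.8809 + 3.7249 + 4.1209 + 1 + 2.0164 + 5.5696 + 0.3136
     = 27.6488
λ·‖w‖₂² = 0.001·27.6488 = 0.027649

0.027649


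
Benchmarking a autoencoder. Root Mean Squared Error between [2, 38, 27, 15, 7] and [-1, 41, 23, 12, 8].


MSE = 44/5 = 8.8
RMSE = √(44/5) = 2.9665

2.9665


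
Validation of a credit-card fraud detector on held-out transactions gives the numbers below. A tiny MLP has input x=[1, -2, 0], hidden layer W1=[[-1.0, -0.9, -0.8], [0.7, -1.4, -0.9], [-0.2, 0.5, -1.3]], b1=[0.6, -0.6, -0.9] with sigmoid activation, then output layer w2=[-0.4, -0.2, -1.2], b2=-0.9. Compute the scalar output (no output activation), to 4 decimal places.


z1[0] = (-1.0)·(1) + (-0.9)·(-2) + (-0.8)·(0) + 0.6 = 1.4
z1[1] = (0.7)·(1) + (-1.4)·(-2) + (-0.9)·(0) - 0.6 = 2.9
z1[2] = (-0.2)·(1) + (0.5)·(-2) + (-1.3)·(0) - 0.9 = -2.1
h = sigmoid(z1) = [0.8022, 0.9478, 0.1091]
output = (-0.4)·(0.8022) + (-0.2)·(0.9478) + (-1.2)·(0.1091) - 0.9 = -1.5414

-1.5414


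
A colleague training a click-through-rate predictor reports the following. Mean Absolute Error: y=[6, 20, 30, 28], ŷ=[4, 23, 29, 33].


Absolute errors: |6-4|=2, |20-23|=3, |30-29|=1, |28-33|=5
Sum = 11
MAE = 11/4 = 11/4

11/4


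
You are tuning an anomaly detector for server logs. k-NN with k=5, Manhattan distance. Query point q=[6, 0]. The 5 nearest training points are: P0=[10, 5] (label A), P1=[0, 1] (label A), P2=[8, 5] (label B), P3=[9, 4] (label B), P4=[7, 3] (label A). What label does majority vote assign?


d(q,P0) = 9  (label A)
d(q,P1) = 7  (label A)
d(q,P2) = 7  (label B)
d(q,P3) = 7  (label B)
d(q,P4) = 4  (label A)
Votes: A=3, B=2
Majority → A

A


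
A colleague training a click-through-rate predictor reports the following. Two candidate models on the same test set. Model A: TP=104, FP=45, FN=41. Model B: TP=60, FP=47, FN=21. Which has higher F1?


Model A: P=104/149=0.698, R=104/145=0.7172, F1=2PR/(P+R)=2TP/(2TP+FP+FN)=208/294=0.7075
Model B: P=60/107=0.5607, R=60/81=0.7407, F1=2PR/(P+R)=2TP/(2TP+FP+FN)=120/188=0.6383
0.7075 > 0.6383 → Model A

Model A


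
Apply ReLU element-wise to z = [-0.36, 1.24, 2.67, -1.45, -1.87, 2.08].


ReLU(-0.36) = max(0, -0.36) = 0.0
ReLU(1.24) = max(0, 1.24) = 1.24
ReLU(2.67) = max(0, 2.67) = 2.67
ReLU(-1.45) = max(0, -1.45) = 0.0
ReLU(-1.87) = max(0, -1.87) = 0.0
ReLU(2.08) = max(0, 2.08) = 2.08
result = [0.0, 1.24, 2.67, 0.0, 0.0, 2.08]

[0.0, 1.24, 2.67, 0.0, 0.0, 2.08]


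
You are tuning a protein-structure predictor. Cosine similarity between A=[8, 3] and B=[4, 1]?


A·B = 8·4 + 3·1 = 35
‖A‖ = √73 = 8.544, ‖B‖ = √17 = 4.1231
cos = 35/(√73·√17) = 35/√1241 = 0.9935

0.9935


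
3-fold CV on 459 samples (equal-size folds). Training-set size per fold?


Fold size = 459/3 = 153
Training per fold = 459 - 153 = 306

306


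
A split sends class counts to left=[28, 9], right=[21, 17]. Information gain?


Parent = [49, 26], H_parent = 0.9311
H_left = 0.8004 (n=37), H_right = 0.992 (n=38)
H_children = (37/75)·0.8004 + (38/75)·0.992 = 0.8975
IG = 0.9311 - 0.8975 = 0.0336

0.0336


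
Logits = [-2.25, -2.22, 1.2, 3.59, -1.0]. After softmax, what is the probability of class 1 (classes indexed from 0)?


Exponentials: e^-2.25=0.1054, e^-2.22=0.1086, e^1.2=3.3201, e^3.59=36.2341, e^-1.0=0.3679
Sum = 40.1361
Softmax = [0.0026, 0.0027, 0.0827, 0.9028, 0.0092]
p[1] = 0.1086/40.1361 = 0.0027

0.0027


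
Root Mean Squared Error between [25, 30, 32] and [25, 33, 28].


MSE = 25/3 = 8.3333
RMSE = √(25/3) = 2.8868

2.8868


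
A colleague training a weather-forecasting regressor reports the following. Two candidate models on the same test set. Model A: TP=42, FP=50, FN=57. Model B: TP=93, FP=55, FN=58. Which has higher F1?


Model A: P=42/92=0.4565, R=42/99=0.4242, F1=2PR/(P+R)=2TP/(2TP+FP+FN)=84/191=0.4398
Model B: P=93/148=0.6284, R=93/151=0.6159, F1=2PR/(P+R)=2TP/(2TP+FP+FN)=186/299=0.6221
0.4398 < 0.6221 → Model B

Model B


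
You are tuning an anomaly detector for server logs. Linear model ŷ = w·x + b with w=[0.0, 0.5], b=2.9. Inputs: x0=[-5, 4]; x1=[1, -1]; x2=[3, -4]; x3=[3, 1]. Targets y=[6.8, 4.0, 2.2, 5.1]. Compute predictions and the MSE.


ŷ0 = (0.0)·(-5) + (0.5)·(4) + 2.9 = 4.9
ŷ1 = (0.0)·(1) + (0.5)·(-1) + 2.9 = 2.4
ŷ2 = (0.0)·(3) + (0.5)·(-4) + 2.9 = 0.9
ŷ3 = (0.0)·(3) + (0.5)·(1) + 2.9 = 3.4
errors² = [3.61, 2.56, 1.69, 2.89]
MSE = 10.7500/4 = 2.6875

2.6875


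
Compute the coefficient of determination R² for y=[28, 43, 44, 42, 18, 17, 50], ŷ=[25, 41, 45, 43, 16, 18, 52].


ȳ = 34.5714
SS_res = Σ(y-ŷ)² = 24
SS_tot = Σ(y-ȳ)² = 1079.71
R² = 1 - SS_res/SS_tot = 1 - 0.0222 = 0.9778

0.9778


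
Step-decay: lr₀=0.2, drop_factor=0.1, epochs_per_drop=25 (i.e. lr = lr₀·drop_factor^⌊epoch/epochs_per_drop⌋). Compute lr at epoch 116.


n_drops = ⌊116/25⌋ = 4
lr = 0.2·0.1^4 = 0.2·0.0001 = 0.00002

0.00002


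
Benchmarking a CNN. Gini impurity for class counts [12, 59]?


Probabilities: [12/71, 59/71] ≈ [0.169, 0.831]
Σpᵢ² = (144 + 3481)/71² = 3625/5041
Gini = 1 - Σpᵢ² = 1 - 3625/5041 = 0.2809

0.2809


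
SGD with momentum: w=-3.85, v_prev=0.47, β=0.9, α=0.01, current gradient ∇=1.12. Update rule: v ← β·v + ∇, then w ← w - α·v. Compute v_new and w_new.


v_new = 0.9·0.47 + 1.12 = 0.423 + 1.12 = 1.543
w_new = -3.85 - 0.01·1.543 = -3.85 - 0.01543 = -3.86543

v_new=1.543, w_new=-3.86543


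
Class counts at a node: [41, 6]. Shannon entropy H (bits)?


Probabilities: [41/47, 6/47] ≈ [0.8723, 0.1277]
H = -((41/47)·log₂(41/47) + (6/47)·log₂(6/47))
  = 0.551 bits

0.551 bits


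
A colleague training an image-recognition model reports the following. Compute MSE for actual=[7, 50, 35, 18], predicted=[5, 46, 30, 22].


Squared errors: (7-5)²=4, (50-46)²=16, (35-30)²=25, (18-22)²=16
Sum = 61
MSE = 61/4 = 61/4

61/4


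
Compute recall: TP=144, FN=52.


Recall = TP/(TP+FN)
= 144/(144+52)
= 144/196 = 73.47%

73.47%


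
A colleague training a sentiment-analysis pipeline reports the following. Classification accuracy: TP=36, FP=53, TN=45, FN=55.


Accuracy = (TP+TN)/(TP+TN+FP+FN)
= (36+45)/(189)
= 81/189 = 42.86%

42.86%


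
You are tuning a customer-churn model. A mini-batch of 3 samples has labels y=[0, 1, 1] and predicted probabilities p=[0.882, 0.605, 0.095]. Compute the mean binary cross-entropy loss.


L[0] = -ln(1-0.882) = -ln(0.118) = 2.1371
L[1] = -ln(0.605) = 0.5025
L[2] = -ln(0.095) = 2.3539
mean = (2.1371 + 0.5025 + 2.3539)/3 = 1.6645

1.6645


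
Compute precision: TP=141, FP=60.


Precision = TP/(TP+FP)
= 141/(141+60)
= 141/201 = 70.15%

70.15%


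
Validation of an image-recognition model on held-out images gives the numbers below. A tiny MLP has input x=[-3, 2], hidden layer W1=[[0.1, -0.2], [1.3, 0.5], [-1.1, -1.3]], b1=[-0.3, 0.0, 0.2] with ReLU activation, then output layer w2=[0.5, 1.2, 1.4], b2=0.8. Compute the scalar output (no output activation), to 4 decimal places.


z1[0] = (0.1)·(-3) + (-0.2)·(2) - 0.3 = -1.0
z1[1] = (1.3)·(-3) + (0.5)·(2) + 0.0 = -2.9
z1[2] = (-1.1)·(-3) + (-1.3)·(2) + 0.2 = 0.9
h = ReLU(z1) = [0.0, 0.0, 0.9]
output = (0.5)·(0.0) + (1.2)·(0.0) + (1.4)·(0.9) + 0.8 = 2.06

2.06


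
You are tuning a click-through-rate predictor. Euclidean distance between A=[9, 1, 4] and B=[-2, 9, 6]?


d = √((9+ 2)² + (1-9)² + (4-6)²)
  = √(121 + 64 + 4)
  = √189 = 13.7477

13.7477


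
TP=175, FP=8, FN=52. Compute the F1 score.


Precision = 175/183 = 0.9563
Recall = 175/227 = 0.7709
F1 = 2·P·R/(P+R) = 2·TP/(2·TP+FP+FN) = 350/(350+8+52) = 350/410 = 0.8537

0.8537


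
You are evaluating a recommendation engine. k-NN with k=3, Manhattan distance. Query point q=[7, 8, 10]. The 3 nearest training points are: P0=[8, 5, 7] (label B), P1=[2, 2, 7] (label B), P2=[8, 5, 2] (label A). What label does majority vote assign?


d(q,P0) = 7  (label B)
d(q,P1) = 14  (label B)
d(q,P2) = 12  (label A)
Votes: A=1, B=2
Majority → B

B


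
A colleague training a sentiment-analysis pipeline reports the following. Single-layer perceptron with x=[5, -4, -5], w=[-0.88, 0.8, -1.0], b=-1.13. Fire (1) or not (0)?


z = (5)·(-0.88) + (-4)·(0.8) + (-5)·(-1.0) - 1.13
  = -3.73
step(z) = 0 (z<0)

0


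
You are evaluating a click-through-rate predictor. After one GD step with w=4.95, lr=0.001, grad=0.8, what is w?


w_new = w - α·∇
= 4.95 - 0.001·0.8
= 4.95 - 0.0008
= 4.9492

4.9492


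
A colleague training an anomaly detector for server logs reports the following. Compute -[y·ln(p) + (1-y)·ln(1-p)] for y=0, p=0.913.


BCE = -[y·ln(p) + (1-y)·ln(1-p)]
= -0 - 1·ln(1-0.913)
= -ln(0.087) = 2.4418

2.4418


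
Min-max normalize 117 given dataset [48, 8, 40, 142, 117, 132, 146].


min=8, max=146
(117-8)/(146-8) = 109/138 = 0.7899

0.7899


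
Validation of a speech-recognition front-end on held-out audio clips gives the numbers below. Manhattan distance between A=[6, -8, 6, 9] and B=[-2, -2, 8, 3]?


d = |6+ 2| + |-8+ 2| + |6-8| + |9-3|
  = 8 + 6 + 2 + 6
  = 22

22


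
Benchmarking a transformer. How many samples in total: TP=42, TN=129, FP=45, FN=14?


Total = TP + TN + FP + FN
= 42 + 129 + 45 + 14
= 230
(Predicted positive: 87, predicted negative: 143)

230


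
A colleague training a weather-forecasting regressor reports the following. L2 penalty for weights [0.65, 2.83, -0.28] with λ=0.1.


‖w‖₂² = (0.65)² + (2.83)² + (-0.28)²
     = 0.4225 + 8.0089 + 0.0784
     = 8.5098
λ·‖w‖₂² = 0.1·8.5098 = 0.85098

0.85098


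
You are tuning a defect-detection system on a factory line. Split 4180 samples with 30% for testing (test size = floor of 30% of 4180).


Test = ⌊4180·30/100⌋ = 1254
Train = 4180 - 1254 = 2926

Train: 2926, Test: 1254


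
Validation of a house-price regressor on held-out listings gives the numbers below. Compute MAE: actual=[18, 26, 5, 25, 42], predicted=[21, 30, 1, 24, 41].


Absolute errors: |18-21|=3, |26-30|=4, |5-1|=4, |25-24|=1, |42-41|=1
Sum = 13
MAE = 13/5 = 13/5

13/5


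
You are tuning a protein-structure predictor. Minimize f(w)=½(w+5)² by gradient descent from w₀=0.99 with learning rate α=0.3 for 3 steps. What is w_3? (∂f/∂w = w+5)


step 1: grad = 0.99+5 = 5.99; w = 0.99 - 0.3·(5.99) = -0.807
step 2: grad = -0.807+5 = 4.193; w = -0.807 - 0.3·(4.193) = -2.0649
step 3: grad = -2.0649+5 = 2.9351; w = -2.0649 - 0.3·(2.9351) = -2.94543

-2.94543


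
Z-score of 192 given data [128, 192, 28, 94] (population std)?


μ = 110.5, σ = 59.2178
z = (192 - 110.5)/59.2178 = 1.3763

1.3763
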